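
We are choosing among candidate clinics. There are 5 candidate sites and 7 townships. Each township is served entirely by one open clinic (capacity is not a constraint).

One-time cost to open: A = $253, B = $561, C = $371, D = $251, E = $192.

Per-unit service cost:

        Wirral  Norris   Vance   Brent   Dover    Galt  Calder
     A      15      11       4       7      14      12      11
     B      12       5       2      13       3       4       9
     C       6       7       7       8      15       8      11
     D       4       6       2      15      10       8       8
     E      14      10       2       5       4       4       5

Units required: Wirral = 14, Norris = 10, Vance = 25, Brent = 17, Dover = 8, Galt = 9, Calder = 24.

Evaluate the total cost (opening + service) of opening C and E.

Total cost: 1040

Each township is assigned to its cheapest site among the open ones.
{C, E}: Wirral→C 6·14=84, Norris→C 7·10=70, Vance→E 2·25=50, Brent→E 5·17=85, Dover→E 4·8=32, Galt→E 4·9=36, Calder→E 5·24=120. Service 477; fixed 563; total 1040.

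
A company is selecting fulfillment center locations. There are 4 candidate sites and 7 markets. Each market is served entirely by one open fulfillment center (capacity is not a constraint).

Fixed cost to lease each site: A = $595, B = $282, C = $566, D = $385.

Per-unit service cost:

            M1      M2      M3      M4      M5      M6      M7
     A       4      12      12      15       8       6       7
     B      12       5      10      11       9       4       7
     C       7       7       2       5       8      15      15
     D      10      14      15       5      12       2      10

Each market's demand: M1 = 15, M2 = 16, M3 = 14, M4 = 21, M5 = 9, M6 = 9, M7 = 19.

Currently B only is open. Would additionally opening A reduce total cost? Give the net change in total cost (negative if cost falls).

Current service cost with {B}: 881.
Adding A: each market re-picks its cheapest; new service cost 752, saving 129.
Extra fixed cost: 595. Net change = 595 − 129 = 466.
(Totals: 1163 → 1629.)

No — net change +466 (cost rises by 466).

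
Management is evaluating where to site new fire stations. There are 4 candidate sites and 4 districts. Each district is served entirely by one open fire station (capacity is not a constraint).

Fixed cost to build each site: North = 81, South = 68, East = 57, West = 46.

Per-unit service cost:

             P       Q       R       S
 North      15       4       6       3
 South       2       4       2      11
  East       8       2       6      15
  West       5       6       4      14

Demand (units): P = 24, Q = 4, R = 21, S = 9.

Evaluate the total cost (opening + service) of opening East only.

Each district is assigned to its cheapest site among the open ones.
{East}: P→East 8·24=192, Q→East 2·4=8, R→East 6·21=126, S→East 15·9=135. Service 461; fixed 57; total 518.

Total cost: 518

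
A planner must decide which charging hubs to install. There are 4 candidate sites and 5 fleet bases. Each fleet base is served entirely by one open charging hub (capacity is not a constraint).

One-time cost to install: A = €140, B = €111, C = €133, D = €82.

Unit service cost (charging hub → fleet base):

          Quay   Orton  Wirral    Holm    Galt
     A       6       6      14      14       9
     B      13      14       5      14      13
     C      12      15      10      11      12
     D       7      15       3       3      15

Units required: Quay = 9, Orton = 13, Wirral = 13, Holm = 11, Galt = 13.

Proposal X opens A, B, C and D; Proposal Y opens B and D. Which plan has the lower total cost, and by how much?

Proposal X: {A, B, C, D}: Quay→A 6·9=54, Orton→A 6·13=78, Wirral→D 3·13=39, Holm→D 3·11=33, Galt→A 9·13=117. Service 321; fixed 466; total 787.
Proposal Y: {B, D}: Quay→D 7·9=63, Orton→B 14·13=182, Wirral→D 3·13=39, Holm→D 3·11=33, Galt→B 13·13=169. Service 486; fixed 193; total 679.
Difference: |787 − 679| = 108.

Proposal Y is cheaper by 108.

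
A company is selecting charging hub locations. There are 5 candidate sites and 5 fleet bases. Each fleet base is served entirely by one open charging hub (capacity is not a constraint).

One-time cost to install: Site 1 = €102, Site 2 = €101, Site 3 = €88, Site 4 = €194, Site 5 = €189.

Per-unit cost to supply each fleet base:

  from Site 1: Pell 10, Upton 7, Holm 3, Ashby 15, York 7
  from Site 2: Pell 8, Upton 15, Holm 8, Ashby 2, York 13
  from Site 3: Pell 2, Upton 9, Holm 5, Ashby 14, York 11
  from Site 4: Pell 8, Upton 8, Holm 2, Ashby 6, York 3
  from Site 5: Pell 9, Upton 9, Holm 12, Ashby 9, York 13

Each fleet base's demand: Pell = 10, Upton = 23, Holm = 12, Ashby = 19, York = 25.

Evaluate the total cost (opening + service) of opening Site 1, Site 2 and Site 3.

Each fleet base is assigned to its cheapest site among the open ones.
{Site 1, Site 2, Site 3}: Pell→Site 3 2·10=20, Upton→Site 1 7·23=161, Holm→Site 1 3·12=36, Ashby→Site 2 2·19=38, York→Site 1 7·25=175. Service 430; fixed 291; total 721.

Total cost: 721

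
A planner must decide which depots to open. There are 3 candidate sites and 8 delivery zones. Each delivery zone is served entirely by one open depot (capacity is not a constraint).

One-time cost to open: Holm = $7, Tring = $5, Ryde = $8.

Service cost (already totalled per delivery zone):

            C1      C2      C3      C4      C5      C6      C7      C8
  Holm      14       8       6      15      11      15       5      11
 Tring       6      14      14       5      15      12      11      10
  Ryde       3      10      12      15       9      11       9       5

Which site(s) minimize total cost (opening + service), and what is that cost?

Open Holm, Tring and Ryde; minimum total cost 72.

For any fixed open set, each delivery zone goes to its cheapest open site; total = fixed + service.
{Holm, Tring, Ryde}: C1→Ryde 3, C2→Holm 8, C3→Holm 6, C4→Tring 5, C5→Ryde 9, C6→Ryde 11, C7→Holm 5, C8→Ryde 5. Service 52; fixed 20; total 72.
{Holm, Tring}: service 63 + fixed 12 = 75
{Holm, Ryde}: service 62 + fixed 15 = 77
{Tring}: service 87 + fixed 5 = 92
No other subset beats 72.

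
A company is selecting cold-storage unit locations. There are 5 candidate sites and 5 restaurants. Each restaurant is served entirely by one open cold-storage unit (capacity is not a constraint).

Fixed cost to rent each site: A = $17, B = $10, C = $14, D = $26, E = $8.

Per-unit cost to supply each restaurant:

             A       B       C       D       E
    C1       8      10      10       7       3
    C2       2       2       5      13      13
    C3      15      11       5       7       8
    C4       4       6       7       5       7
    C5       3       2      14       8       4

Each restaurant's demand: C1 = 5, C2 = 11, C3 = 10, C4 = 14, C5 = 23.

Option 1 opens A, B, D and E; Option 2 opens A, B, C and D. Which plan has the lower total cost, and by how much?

Option 1: {A, B, D, E}: C1→E 3·5=15, C2→A 2·11=22, C3→D 7·10=70, C4→A 4·14=56, C5→B 2·23=46. Service 209; fixed 61; total 270.
Option 2: {A, B, C, D}: C1→D 7·5=35, C2→A 2·11=22, C3→C 5·10=50, C4→A 4·14=56, C5→B 2·23=46. Service 209; fixed 67; total 276.
Difference: |270 − 276| = 6.

Option 1 is cheaper by 6.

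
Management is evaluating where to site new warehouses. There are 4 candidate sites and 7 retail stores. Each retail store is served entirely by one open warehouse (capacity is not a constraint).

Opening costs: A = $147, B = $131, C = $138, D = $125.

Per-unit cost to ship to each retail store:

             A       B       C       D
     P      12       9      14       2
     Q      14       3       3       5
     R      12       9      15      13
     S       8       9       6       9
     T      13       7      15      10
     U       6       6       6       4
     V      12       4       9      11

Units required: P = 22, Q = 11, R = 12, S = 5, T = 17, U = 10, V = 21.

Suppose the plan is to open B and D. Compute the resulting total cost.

Each retail store is assigned to its cheapest site among the open ones.
{B, D}: P→D 2·22=44, Q→B 3·11=33, R→B 9·12=108, S→B 9·5=45, T→B 7·17=119, U→D 4·10=40, V→B 4·21=84. Service 473; fixed 256; total 729.

Total cost: 729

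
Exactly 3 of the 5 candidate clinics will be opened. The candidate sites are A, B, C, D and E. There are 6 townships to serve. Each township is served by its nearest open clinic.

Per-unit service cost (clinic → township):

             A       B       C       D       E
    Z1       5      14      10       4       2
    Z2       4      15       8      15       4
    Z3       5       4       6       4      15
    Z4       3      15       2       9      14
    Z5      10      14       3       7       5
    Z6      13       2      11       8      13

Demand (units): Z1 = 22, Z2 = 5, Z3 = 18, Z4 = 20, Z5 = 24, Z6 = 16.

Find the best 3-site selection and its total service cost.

With exactly 3 open, each township uses its cheapest among the chosen.
{B, C, E}: Z1→E 2·22=44, Z2→E 4·5=20, Z3→B 4·18=72, Z4→C 2·20=40, Z5→C 3·24=72, Z6→B 2·16=32. Service cost 280.
{B, C, D}: service cost 344
{A, B, C}: service cost 346
Among all 10 size-3 choices, {B, C, E} is lowest.

Choose B, C and E; total service cost 280.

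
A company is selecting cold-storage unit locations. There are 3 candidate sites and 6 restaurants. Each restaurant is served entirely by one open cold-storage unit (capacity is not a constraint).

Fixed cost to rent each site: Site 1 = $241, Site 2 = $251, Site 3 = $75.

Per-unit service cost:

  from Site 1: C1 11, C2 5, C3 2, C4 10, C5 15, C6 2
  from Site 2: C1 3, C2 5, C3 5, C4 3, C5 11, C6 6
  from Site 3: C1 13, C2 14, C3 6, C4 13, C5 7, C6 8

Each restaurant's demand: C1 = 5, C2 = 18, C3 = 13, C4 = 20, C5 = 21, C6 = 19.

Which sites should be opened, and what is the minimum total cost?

Open Site 2 and Site 3; minimum total cost 817.

For any fixed open set, each restaurant goes to its cheapest open site; total = fixed + service.
{Site 2, Site 3}: C1→Site 2 3·5=15, C2→Site 2 5·18=90, C3→Site 2 5·13=65, C4→Site 2 3·20=60, C5→Site 3 7·21=147, C6→Site 2 6·19=114. Service 491; fixed 326; total 817.
{Site 2}: C1→Site 2 3·5=15, C2→Site 2 5·18=90, C3→Site 2 5·13=65, C4→Site 2 3·20=60, C5→Site 2 11·21=231, C6→Site 2 6·19=114. Service 575; fixed 251; total 826.
{Site 1, Site 3}: service 556 + fixed 316 = 872
{Site 1, Site 2, Site 3}: C1→Site 2 3·5=15, C2→Site 1 5·18=90, C3→Site 1 2·13=26, C4→Site 2 3·20=60, C5→Site 3 7·21=147, C6→Site 1 2·19=38. Service 376; fixed 567; total 943.
No other subset beats 817.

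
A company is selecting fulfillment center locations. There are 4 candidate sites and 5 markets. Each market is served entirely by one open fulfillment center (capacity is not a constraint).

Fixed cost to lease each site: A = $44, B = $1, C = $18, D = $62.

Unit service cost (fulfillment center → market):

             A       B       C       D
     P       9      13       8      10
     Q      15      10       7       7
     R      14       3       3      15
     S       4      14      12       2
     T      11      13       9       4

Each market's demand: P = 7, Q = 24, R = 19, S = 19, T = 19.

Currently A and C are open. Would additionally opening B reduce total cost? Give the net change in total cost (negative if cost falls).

Current service cost with {A, C}: 528.
Adding B: each market re-picks its cheapest; new service cost 528, saving 0.
Extra fixed cost: 1. Net change = 1 − 0 = 1.
(Totals: 590 → 591.)

No — net change +1 (cost rises by 1).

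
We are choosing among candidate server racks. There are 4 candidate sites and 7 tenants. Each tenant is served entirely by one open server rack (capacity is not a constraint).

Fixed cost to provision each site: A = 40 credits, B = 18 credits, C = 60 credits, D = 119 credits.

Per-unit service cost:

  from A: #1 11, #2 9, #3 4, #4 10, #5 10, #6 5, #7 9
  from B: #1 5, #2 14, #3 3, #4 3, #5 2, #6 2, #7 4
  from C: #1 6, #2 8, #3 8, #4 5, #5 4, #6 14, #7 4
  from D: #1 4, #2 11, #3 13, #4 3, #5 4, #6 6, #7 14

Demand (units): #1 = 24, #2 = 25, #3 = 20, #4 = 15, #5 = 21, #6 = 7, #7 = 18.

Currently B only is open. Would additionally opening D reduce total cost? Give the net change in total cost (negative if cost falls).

Current service cost with {B}: 703.
Adding D: each tenant re-picks its cheapest; new service cost 604, saving 99.
Extra fixed cost: 119. Net change = 119 − 99 = 20.
(Totals: 721 → 741.)

No — net change +20 (cost rises by 20).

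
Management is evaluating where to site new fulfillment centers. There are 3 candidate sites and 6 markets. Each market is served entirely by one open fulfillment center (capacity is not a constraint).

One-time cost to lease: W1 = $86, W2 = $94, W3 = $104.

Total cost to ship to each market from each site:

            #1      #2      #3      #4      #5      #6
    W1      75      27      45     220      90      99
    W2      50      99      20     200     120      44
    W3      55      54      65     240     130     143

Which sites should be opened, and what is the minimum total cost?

Open W1 and W2; minimum total cost 611.

For any fixed open set, each market goes to its cheapest open site; total = fixed + service.
{W1, W2}: #1→W2 50, #2→W1 27, #3→W2 20, #4→W2 200, #5→W1 90, #6→W2 44. Service 431; fixed 180; total 611.
{W2}: #1→W2 50, #2→W2 99, #3→W2 20, #4→W2 200, #5→W2 120, #6→W2 44. Service 533; fixed 94; total 627.
{W1}: service 556 + fixed 86 = 642
{W1, W2, W3}: #1→W2 50, #2→W1 27, #3→W2 20, #4→W2 200, #5→W1 90, #6→W2 44. Service 431; fixed 284; total 715.
(All 7 nonempty subsets were checked; W1 and W2 is lowest.)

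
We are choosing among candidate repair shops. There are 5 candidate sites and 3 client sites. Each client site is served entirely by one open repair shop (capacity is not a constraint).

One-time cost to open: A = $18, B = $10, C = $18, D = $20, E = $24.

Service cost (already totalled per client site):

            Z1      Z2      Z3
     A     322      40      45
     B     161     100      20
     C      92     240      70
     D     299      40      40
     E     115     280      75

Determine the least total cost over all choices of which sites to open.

For any fixed open set, each client site goes to its cheapest open site; total = fixed + service.
{A, B, C}: Z1→C 92, Z2→A 40, Z3→B 20. Service 152; fixed 46; total 198.
{B, C, D}: service 152 + fixed 48 = 200
{C, D}: Z1→C 92, Z2→D 40, Z3→D 40. Service 172; fixed 38; total 210.
{A, B, C, D, E}: service 152 + fixed 90 = 242
No other subset beats 198.

Minimum total cost: 198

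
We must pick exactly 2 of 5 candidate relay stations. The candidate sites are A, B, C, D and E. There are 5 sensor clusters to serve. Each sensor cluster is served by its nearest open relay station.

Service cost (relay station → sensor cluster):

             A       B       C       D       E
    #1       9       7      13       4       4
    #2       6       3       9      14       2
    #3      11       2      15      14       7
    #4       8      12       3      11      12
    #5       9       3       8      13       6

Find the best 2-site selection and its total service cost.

Choose B and C; total service cost 18.

With exactly 2 open, each sensor cluster uses its cheapest among the chosen.
{B, C}: #1→B 7, #2→B 3, #3→B 2, #4→C 3, #5→B 3. Service cost 18.
{C, E}: service cost 22
{A, B}: service cost 23
Among all 10 size-2 choices, {B, C} is lowest.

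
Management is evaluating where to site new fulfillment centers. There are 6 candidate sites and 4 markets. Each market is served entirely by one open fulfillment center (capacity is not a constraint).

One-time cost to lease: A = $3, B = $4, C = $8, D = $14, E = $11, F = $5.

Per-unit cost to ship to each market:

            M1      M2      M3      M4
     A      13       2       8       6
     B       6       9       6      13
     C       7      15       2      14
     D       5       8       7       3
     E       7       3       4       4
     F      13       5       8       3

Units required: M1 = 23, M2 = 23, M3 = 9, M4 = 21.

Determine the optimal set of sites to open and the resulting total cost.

For any fixed open set, each market goes to its cheapest open site; total = fixed + service.
{A, C, D}: M1→D 5·23=115, M2→A 2·23=46, M3→C 2·9=18, M4→D 3·21=63. Service 242; fixed 25; total 267.
{A, B, C, D}: service 242 + fixed 29 = 271
{A, C, D, F}: service 242 + fixed 30 = 272
{A, B, C, D, E, F}: M1→D 5·23=115, M2→A 2·23=46, M3→C 2·9=18, M4→D 3·21=63. Service 242; fixed 45; total 287.
No other subset beats 267.

Open A, C and D; minimum total cost 267.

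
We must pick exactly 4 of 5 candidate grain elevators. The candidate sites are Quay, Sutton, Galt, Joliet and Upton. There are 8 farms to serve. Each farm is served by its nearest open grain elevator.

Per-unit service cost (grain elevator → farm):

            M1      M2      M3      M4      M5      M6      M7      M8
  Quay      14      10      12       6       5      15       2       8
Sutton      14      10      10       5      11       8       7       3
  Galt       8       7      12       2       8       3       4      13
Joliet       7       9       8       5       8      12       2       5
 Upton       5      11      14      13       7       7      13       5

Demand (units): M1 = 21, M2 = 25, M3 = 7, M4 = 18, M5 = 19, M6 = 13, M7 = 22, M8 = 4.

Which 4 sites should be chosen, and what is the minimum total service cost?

With exactly 4 open, each farm uses its cheapest among the chosen.
{Quay, Galt, Joliet, Upton}: M1→Upton 5·21=105, M2→Galt 7·25=175, M3→Joliet 8·7=56, M4→Galt 2·18=36, M5→Quay 5·19=95, M6→Galt 3·13=39, M7→Quay 2·22=44, M8→Joliet 5·4=20. Service cost 570.
{Quay, Sutton, Galt, Upton}: service cost 576
{Sutton, Galt, Joliet, Upton}: service cost 600
Among all 5 size-4 choices, {Quay, Galt, Joliet, Upton} is lowest.

Choose Quay, Galt, Joliet and Upton; total service cost 570.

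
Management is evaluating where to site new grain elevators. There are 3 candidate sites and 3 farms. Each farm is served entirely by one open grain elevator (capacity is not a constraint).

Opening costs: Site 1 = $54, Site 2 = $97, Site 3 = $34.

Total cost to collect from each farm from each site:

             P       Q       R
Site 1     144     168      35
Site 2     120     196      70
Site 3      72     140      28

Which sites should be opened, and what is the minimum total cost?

Open Site 3 only; minimum total cost 274.

For any fixed open set, each farm goes to its cheapest open site; total = fixed + service.
{Site 3}: P→Site 3 72, Q→Site 3 140, R→Site 3 28. Service 240; fixed 34; total 274.
{Site 1, Site 3}: service 240 + fixed 88 = 328
{Site 2, Site 3}: service 240 + fixed 131 = 371
{Site 1, Site 2, Site 3}: service 240 + fixed 185 = 425
No other subset beats 274.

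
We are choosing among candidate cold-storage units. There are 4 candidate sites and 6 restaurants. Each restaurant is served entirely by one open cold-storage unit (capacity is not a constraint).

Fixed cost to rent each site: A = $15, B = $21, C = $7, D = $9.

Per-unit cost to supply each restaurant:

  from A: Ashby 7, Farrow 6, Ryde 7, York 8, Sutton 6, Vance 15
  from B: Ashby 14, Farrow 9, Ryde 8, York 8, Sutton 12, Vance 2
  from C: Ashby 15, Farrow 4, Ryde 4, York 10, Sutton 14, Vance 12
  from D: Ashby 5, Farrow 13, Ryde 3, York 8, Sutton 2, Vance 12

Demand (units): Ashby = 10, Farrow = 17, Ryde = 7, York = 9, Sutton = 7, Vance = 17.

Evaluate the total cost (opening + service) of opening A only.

Total cost: 605

Each restaurant is assigned to its cheapest site among the open ones.
{A}: Ashby→A 7·10=70, Farrow→A 6·17=102, Ryde→A 7·7=49, York→A 8·9=72, Sutton→A 6·7=42, Vance→A 15·17=255. Service 590; fixed 15; total 605.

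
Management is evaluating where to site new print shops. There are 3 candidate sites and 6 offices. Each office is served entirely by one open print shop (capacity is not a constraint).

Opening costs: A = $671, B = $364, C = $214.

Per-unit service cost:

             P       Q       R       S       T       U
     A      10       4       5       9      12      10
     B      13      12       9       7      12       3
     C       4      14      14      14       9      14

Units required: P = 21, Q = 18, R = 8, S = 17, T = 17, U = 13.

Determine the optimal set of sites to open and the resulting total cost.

Open C only; minimum total cost 1235.

For any fixed open set, each office goes to its cheapest open site; total = fixed + service.
{C}: P→C 4·21=84, Q→C 14·18=252, R→C 14·8=112, S→C 14·17=238, T→C 9·17=153, U→C 14·13=182. Service 1021; fixed 214; total 1235.
{B, C}: P→C 4·21=84, Q→B 12·18=216, R→B 9·8=72, S→B 7·17=119, T→C 9·17=153, U→B 3·13=39. Service 683; fixed 578; total 1261.
{B}: service 923 + fixed 364 = 1287
{A, B, C}: service 507 + fixed 1249 = 1756
No other subset beats 1235.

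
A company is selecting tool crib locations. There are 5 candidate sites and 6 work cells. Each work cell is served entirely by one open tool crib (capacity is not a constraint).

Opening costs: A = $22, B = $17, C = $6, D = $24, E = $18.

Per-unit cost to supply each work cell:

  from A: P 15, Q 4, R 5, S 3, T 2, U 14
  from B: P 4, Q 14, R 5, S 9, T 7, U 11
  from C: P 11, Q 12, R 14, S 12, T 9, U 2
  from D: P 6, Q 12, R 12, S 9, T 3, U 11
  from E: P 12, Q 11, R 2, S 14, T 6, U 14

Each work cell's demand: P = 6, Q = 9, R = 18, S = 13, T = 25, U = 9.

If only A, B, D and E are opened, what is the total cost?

Each work cell is assigned to its cheapest site among the open ones.
{A, B, D, E}: P→B 4·6=24, Q→A 4·9=36, R→E 2·18=36, S→A 3·13=39, T→A 2·25=50, U→B 11·9=99. Service 284; fixed 81; total 365.

Total cost: 365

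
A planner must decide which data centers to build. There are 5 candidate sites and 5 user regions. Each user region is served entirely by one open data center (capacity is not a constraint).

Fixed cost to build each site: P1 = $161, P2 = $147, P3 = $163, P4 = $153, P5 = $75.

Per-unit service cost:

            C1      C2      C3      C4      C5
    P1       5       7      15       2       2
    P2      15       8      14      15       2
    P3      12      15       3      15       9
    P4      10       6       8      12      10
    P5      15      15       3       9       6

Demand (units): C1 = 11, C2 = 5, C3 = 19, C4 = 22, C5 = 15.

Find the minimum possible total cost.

Minimum total cost: 457

For any fixed open set, each user region goes to its cheapest open site; total = fixed + service.
{P1, P5}: C1→P1 5·11=55, C2→P1 7·5=35, C3→P5 3·19=57, C4→P1 2·22=44, C5→P1 2·15=30. Service 221; fixed 236; total 457.
{P1, P3}: C1→P1 5·11=55, C2→P1 7·5=35, C3→P3 3·19=57, C4→P1 2·22=44, C5→P1 2·15=30. Service 221; fixed 324; total 545.
{P1, P2, P5}: service 221 + fixed 383 = 604
{P1, P2, P3, P4, P5}: service 216 + fixed 699 = 915
No other subset beats 457.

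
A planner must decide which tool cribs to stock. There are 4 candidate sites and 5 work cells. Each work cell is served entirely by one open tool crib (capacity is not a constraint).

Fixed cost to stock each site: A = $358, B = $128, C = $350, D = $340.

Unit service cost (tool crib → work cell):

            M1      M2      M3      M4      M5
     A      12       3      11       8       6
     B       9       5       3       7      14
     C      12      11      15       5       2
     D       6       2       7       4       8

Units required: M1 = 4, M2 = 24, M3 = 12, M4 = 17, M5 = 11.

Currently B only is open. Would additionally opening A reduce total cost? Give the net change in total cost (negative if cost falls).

Current service cost with {B}: 465.
Adding A: each work cell re-picks its cheapest; new service cost 329, saving 136.
Extra fixed cost: 358. Net change = 358 − 136 = 222.
(Totals: 593 → 815.)

No — net change +222 (cost rises by 222).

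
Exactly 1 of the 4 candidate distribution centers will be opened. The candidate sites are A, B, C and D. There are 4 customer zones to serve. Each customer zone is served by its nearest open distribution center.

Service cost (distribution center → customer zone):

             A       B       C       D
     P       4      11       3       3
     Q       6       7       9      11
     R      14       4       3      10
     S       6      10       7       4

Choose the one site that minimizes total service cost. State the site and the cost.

With exactly 1 open, each customer zone uses its cheapest among the chosen.
{C}: P→C 3, Q→C 9, R→C 3, S→C 7. Service cost 22.
{D}: service cost 28
{A}: service cost 30
Among all 4 size-1 choices, {C} is lowest.

Choose C only; total service cost 22.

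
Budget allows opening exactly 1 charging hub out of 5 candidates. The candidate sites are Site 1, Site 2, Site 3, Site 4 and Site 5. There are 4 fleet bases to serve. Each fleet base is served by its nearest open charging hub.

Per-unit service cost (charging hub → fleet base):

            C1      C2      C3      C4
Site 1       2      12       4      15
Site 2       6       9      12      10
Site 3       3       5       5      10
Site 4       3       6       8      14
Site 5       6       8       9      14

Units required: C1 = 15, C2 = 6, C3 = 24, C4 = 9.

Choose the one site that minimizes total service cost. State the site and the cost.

Choose Site 3 only; total service cost 285.

With exactly 1 open, each fleet base uses its cheapest among the chosen.
{Site 3}: C1→Site 3 3·15=45, C2→Site 3 5·6=30, C3→Site 3 5·24=120, C4→Site 3 10·9=90. Service cost 285.
{Site 1}: service cost 333
{Site 4}: service cost 399
Among all 5 size-1 choices, {Site 3} is lowest.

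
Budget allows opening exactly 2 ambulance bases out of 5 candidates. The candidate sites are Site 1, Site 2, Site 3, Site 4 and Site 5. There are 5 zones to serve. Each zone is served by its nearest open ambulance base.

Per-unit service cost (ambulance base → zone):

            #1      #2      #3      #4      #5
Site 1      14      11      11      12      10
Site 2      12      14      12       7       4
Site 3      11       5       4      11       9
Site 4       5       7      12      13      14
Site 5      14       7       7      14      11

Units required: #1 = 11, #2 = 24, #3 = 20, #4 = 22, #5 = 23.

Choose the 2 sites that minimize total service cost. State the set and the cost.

Choose Site 2 and Site 3; total service cost 567.

With exactly 2 open, each zone uses its cheapest among the chosen.
{Site 2, Site 3}: #1→Site 3 11·11=121, #2→Site 3 5·24=120, #3→Site 3 4·20=80, #4→Site 2 7·22=154, #5→Site 2 4·23=92. Service cost 567.
{Site 2, Site 5}: service cost 686
{Site 3, Site 4}: service cost 704
Among all 10 size-2 choices, {Site 2, Site 3} is lowest.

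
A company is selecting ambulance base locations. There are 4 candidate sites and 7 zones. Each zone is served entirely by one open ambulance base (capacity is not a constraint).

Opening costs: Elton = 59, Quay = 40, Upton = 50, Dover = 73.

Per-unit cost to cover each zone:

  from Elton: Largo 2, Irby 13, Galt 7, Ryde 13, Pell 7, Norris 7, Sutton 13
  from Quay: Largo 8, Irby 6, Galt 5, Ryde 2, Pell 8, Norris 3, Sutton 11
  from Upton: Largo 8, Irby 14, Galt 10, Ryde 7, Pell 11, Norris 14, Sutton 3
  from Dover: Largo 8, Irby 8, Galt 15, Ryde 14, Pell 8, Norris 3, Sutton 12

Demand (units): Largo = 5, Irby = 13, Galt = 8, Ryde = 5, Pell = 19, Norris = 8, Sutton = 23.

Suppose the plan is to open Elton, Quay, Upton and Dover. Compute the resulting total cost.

Each zone is assigned to its cheapest site among the open ones.
{Elton, Quay, Upton, Dover}: Largo→Elton 2·5=10, Irby→Quay 6·13=78, Galt→Quay 5·8=40, Ryde→Quay 2·5=10, Pell→Elton 7·19=133, Norris→Quay 3·8=24, Sutton→Upton 3·23=69. Service 364; fixed 222; total 586.

Total cost: 586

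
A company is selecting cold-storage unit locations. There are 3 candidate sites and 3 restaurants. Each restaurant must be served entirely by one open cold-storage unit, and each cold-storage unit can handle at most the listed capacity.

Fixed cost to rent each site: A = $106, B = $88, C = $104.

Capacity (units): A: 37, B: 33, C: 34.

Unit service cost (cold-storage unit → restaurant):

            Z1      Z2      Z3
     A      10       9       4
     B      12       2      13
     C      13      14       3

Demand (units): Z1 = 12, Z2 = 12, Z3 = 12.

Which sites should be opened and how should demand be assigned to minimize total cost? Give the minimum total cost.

Open {A}: Z1→A 10·12=120, Z2→A 9·12=108, Z3→A 4·12=48.
Loads: A carries 36/37. Service 276; fixed 106; total 382.
Next best feasible plan costs 386.

Minimum total cost: 382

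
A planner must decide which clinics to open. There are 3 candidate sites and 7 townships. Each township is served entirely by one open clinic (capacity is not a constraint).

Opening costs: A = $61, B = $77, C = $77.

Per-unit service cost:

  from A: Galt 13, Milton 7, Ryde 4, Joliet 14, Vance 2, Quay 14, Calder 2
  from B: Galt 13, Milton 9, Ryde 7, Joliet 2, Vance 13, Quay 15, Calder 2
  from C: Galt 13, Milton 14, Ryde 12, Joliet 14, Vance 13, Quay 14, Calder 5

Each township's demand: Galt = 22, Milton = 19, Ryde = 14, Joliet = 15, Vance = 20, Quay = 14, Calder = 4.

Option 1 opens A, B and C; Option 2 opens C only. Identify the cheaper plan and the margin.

Option 1 is cheaper by 519.

Option 1: {A, B, C}: Galt→A 13·22=286, Milton→A 7·19=133, Ryde→A 4·14=56, Joliet→B 2·15=30, Vance→A 2·20=40, Quay→A 14·14=196, Calder→A 2·4=8. Service 749; fixed 215; total 964.
Option 2: {C}: Galt→C 13·22=286, Milton→C 14·19=266, Ryde→C 12·14=168, Joliet→C 14·15=210, Vance→C 13·20=260, Quay→C 14·14=196, Calder→C 5·4=20. Service 1406; fixed 77; total 1483.
Difference: |964 − 1483| = 519.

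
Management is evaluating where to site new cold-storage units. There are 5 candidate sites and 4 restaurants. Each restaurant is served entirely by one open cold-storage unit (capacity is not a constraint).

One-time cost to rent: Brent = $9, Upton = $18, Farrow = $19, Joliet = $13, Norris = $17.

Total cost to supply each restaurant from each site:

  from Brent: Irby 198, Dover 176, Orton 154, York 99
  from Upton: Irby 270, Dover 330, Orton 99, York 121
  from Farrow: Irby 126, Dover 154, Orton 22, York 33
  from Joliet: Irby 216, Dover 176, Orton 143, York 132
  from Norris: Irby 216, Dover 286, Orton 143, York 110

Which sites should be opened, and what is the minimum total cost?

For any fixed open set, each restaurant goes to its cheapest open site; total = fixed + service.
{Farrow}: Irby→Farrow 126, Dover→Farrow 154, Orton→Farrow 22, York→Farrow 33. Service 335; fixed 19; total 354.
{Brent, Farrow}: service 335 + fixed 28 = 363
{Farrow, Joliet}: Irby→Farrow 126, Dover→Farrow 154, Orton→Farrow 22, York→Farrow 33. Service 335; fixed 32; total 367.
{Brent, Upton, Farrow, Joliet, Norris}: Irby→Farrow 126, Dover→Farrow 154, Orton→Farrow 22, York→Farrow 33. Service 335; fixed 76; total 411.
No other subset beats 354.

Open Farrow only; minimum total cost 354.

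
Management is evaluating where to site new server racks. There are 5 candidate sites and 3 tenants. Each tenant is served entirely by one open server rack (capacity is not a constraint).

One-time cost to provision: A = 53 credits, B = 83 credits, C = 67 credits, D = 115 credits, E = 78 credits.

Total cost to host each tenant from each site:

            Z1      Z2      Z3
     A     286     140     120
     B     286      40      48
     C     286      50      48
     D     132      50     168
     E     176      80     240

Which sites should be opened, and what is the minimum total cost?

For any fixed open set, each tenant goes to its cheapest open site; total = fixed + service.
{C, D}: Z1→D 132, Z2→C 50, Z3→C 48. Service 230; fixed 182; total 412.
{B, D}: service 220 + fixed 198 = 418
{C, E}: Z1→E 176, Z2→C 50, Z3→C 48. Service 274; fixed 145; total 419.
{A, B, C, D, E}: service 220 + fixed 396 = 616
No other subset beats 412.

Open C and D; minimum total cost 412.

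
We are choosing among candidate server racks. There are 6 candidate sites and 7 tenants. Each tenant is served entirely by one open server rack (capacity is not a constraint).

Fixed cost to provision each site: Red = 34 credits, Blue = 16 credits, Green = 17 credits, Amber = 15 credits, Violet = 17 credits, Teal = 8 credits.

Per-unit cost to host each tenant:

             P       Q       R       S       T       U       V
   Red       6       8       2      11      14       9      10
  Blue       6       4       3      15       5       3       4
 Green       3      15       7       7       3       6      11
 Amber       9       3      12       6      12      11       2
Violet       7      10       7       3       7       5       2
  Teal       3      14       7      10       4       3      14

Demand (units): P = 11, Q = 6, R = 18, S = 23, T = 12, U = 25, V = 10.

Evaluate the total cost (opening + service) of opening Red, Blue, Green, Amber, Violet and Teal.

Total cost: 394

Each tenant is assigned to its cheapest site among the open ones.
{Red, Blue, Green, Amber, Violet, Teal}: P→Green 3·11=33, Q→Amber 3·6=18, R→Red 2·18=36, S→Violet 3·23=69, T→Green 3·12=36, U→Blue 3·25=75, V→Amber 2·10=20. Service 287; fixed 107; total 394.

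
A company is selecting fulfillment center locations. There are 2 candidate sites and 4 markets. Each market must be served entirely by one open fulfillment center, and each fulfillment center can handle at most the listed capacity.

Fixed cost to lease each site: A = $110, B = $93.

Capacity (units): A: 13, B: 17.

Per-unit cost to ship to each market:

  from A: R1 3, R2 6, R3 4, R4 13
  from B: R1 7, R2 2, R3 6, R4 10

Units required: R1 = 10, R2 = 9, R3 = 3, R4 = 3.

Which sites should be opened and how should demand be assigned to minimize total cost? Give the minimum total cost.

Open {A, B}: R1→A 3·10=30, R2→B 2·9=18, R3→A 4·3=12, R4→B 10·3=30.
Loads: A carries 13/13, B carries 12/17. Service 90; fixed 203; total 293.
Next best feasible plan costs 299.

Minimum total cost: 293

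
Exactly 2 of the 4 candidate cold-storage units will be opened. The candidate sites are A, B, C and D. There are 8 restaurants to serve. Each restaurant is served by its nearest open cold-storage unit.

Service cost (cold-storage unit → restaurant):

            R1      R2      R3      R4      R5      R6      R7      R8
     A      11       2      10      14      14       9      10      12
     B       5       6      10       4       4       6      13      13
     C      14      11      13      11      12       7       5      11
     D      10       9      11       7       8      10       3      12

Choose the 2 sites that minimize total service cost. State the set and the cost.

Choose B and D; total service cost 50.

With exactly 2 open, each restaurant uses its cheapest among the chosen.
{B, D}: R1→B 5, R2→B 6, R3→B 10, R4→B 4, R5→B 4, R6→B 6, R7→D 3, R8→D 12. Service cost 50.
{B, C}: service cost 51
{A, B}: service cost 53
Among all 6 size-2 choices, {B, D} is lowest.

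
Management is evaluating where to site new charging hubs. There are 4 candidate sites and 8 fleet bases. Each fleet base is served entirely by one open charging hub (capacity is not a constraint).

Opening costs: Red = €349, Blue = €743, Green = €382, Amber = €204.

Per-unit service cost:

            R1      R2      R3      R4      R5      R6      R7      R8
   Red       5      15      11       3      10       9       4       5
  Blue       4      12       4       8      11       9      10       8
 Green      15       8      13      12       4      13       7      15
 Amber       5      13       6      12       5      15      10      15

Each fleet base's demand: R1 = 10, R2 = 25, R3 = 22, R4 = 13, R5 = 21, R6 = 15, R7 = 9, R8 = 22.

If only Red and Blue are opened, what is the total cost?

Total cost: 2050

Each fleet base is assigned to its cheapest site among the open ones.
{Red, Blue}: R1→Blue 4·10=40, R2→Blue 12·25=300, R3→Blue 4·22=88, R4→Red 3·13=39, R5→Red 10·21=210, R6→Red 9·15=135, R7→Red 4·9=36, R8→Red 5·22=110. Service 958; fixed 1092; total 2050.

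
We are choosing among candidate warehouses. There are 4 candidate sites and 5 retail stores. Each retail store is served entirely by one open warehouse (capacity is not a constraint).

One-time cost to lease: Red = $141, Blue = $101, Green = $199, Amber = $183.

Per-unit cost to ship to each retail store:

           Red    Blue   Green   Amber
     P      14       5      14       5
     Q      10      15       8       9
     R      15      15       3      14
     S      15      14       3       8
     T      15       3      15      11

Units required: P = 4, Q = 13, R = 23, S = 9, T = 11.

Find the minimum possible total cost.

For any fixed open set, each retail store goes to its cheapest open site; total = fixed + service.
{Blue, Green}: P→Blue 5·4=20, Q→Green 8·13=104, R→Green 3·23=69, S→Green 3·9=27, T→Blue 3·11=33. Service 253; fixed 300; total 553.
{Green}: P→Green 14·4=56, Q→Green 8·13=104, R→Green 3·23=69, S→Green 3·9=27, T→Green 15·11=165. Service 421; fixed 199; total 620.
{Red, Blue, Green}: service 253 + fixed 441 = 694
{Red, Blue, Green, Amber}: service 253 + fixed 624 = 877
No other subset beats 553.

Minimum total cost: 553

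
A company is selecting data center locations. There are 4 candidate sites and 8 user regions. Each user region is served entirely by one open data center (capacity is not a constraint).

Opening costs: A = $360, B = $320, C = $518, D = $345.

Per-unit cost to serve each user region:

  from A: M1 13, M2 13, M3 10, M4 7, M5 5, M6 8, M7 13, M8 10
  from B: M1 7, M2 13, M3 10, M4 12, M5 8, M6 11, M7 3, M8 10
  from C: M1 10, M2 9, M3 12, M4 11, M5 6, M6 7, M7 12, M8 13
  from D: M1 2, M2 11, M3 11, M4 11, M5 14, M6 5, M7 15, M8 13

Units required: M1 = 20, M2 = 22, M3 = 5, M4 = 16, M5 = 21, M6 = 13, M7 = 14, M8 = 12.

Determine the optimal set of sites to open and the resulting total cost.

For any fixed open set, each user region goes to its cheapest open site; total = fixed + service.
{B}: M1→B 7·20=140, M2→B 13·22=286, M3→B 10·5=50, M4→B 12·16=192, M5→B 8·21=168, M6→B 11·13=143, M7→B 3·14=42, M8→B 10·12=120. Service 1141; fixed 320; total 1461.
{B, D}: service 903 + fixed 665 = 1568
{A}: service 1219 + fixed 360 = 1579
{A, B, C, D}: service 732 + fixed 1543 = 2275
(All 15 nonempty subsets were checked; B only is lowest.)

Open B only; minimum total cost 1461.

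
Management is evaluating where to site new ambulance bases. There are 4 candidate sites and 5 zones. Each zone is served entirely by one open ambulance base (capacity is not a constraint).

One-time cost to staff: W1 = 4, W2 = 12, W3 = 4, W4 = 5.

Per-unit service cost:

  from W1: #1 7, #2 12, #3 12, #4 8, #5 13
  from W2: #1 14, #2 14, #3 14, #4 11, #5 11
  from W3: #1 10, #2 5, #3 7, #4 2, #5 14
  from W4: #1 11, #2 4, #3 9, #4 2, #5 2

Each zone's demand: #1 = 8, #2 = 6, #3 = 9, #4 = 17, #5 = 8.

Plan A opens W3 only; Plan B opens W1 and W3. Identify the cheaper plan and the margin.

Plan B is cheaper by 28.

Plan A: {W3}: #1→W3 10·8=80, #2→W3 5·6=30, #3→W3 7·9=63, #4→W3 2·17=34, #5→W3 14·8=112. Service 319; fixed 4; total 323.
Plan B: {W1, W3}: #1→W1 7·8=56, #2→W3 5·6=30, #3→W3 7·9=63, #4→W3 2·17=34, #5→W1 13·8=104. Service 287; fixed 8; total 295.
Difference: |323 − 295| = 28.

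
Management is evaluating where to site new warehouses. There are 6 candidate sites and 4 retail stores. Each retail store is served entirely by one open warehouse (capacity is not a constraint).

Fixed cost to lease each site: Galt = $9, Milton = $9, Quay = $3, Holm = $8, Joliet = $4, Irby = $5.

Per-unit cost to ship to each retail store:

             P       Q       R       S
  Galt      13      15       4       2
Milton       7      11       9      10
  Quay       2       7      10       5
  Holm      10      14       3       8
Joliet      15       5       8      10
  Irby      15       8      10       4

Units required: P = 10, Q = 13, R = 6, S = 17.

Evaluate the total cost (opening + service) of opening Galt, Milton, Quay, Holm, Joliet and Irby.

Total cost: 175

Each retail store is assigned to its cheapest site among the open ones.
{Galt, Milton, Quay, Holm, Joliet, Irby}: P→Quay 2·10=20, Q→Joliet 5·13=65, R→Holm 3·6=18, S→Galt 2·17=34. Service 137; fixed 38; total 175.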